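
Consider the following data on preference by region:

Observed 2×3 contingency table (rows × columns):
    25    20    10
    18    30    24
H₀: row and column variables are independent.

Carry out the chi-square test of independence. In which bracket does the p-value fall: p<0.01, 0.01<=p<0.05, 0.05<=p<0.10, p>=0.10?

p-value bracket: 0.01<=p<0.05

Row totals [55, 72], col totals [43, 50, 34], n=127
χ² = (25−18.62)²/18.62 + (20−21.65)²/21.65 + (10−14.72)²/14.72 + (18−24.38)²/24.38 + (30−28.35)²/28.35 + (24−19.28)²/19.28 = 6.7496
df = 2
p-value (upper-tail) = 0.03423
→ bracket: 0.01<=p<0.05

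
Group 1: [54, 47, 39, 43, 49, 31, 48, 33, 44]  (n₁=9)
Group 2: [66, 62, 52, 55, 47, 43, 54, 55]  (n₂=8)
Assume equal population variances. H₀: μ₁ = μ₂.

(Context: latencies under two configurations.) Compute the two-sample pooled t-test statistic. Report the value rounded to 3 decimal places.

test statistic = -3.059

x̄₁=43.111, s₁=7.574, n₁=9
x̄₂=54.250, s₂=7.402, n₂=8
s_p² = [8·7.574² + 7·7.402²]/15 = 56.1593
SE = √(s_p²·(1/9+1/8)) = 3.6414
t = (43.111−54.250)/3.6414 = -3.0590
df = 15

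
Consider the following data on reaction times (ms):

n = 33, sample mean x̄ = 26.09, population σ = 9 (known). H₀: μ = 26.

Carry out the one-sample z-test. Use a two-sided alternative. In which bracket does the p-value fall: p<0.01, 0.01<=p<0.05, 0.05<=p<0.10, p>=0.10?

p-value bracket: p>=0.10

SE = σ/√n = 9/√33 = 1.5667
z = (x̄−μ₀)/SE = (26.09−26)/1.5667 = 0.0574
p-value (two-sided) = 0.95419
→ bracket: p>=0.10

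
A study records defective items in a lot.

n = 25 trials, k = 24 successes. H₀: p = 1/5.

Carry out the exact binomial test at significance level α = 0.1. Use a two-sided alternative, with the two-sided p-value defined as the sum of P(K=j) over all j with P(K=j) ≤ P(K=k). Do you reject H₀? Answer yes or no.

Exact binomial: n=25, k=24, p₀=1/5=0.2000
P(X=j) = C(n,j)·p₀^j·(1−p₀)^(n−j); p = Σ P(X=j) over j with P(X=j) ≤ P(X=24)
p-value (two-sided) = 0.00000
At α=0.1: p < α → reject H₀

reject H₀: yes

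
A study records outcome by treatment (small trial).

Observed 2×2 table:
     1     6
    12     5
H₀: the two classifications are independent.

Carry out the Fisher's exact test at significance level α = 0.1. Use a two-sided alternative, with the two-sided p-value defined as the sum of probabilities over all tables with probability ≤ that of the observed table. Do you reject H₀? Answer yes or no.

Margins: r₁=7, r₂=17, c₁=13, c₂=11, n=24
p_obs = C(7,1)·C(17,12)/C(24,13); sum pmf over tables with pmf ≤ p_obs
p-value (two-sided) = 0.02326
At α=0.1: p < α → reject H₀

reject H₀: yes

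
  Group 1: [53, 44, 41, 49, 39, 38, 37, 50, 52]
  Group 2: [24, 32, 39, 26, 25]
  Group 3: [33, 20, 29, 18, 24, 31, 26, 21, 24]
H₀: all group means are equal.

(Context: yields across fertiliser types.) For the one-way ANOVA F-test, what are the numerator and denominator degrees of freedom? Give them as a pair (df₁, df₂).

degrees of freedom = [2, 20]

k = 3 groups, N = 23 total
df = (k−1, N−k) = (3−1, 23−3) = (2, 20)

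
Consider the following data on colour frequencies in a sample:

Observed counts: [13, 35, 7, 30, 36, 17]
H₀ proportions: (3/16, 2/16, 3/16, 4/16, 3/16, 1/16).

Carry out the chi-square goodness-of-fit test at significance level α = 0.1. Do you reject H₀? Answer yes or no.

n = 138; E_i = n·p_i = [25.88, 17.25, 25.88, 34.50, 25.88, 8.62]
χ² = (13−25.88)²/25.88 + (35−17.25)²/17.25 + (7−25.88)²/25.88 + (30−34.50)²/34.50 + (36−25.88)²/25.88 + (17−8.62)²/8.62 = 51.1208
df = 5
p-value (upper-tail) = 0.00000
At α=0.1: p < α → reject H₀

reject H₀: yes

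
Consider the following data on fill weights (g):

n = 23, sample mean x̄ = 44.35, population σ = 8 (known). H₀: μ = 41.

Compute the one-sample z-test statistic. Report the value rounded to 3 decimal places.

test statistic = 2.008

SE = σ/√n = 8/√23 = 1.6681
z = (x̄−μ₀)/SE = (44.35−41)/1.6681 = 2.0083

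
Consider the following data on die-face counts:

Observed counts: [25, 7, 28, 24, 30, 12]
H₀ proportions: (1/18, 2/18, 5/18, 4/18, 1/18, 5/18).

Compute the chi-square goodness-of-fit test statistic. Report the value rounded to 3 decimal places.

n = 126; E_i = n·p_i = [7.00, 14.00, 35.00, 28.00, 7.00, 35.00]
χ² = (25−7.00)²/7.00 + (7−14.00)²/14.00 + (28−35.00)²/35.00 + (24−28.00)²/28.00 + (30−7.00)²/7.00 + (12−35.00)²/35.00 = 142.4429
df = 5

test statistic = 142.443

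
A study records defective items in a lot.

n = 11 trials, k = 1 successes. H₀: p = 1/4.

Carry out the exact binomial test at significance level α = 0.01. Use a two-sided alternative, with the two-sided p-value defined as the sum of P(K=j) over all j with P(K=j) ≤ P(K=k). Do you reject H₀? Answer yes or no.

Exact binomial: n=11, k=1, p₀=1/4=0.2500
P(X=j) = C(n,j)·p₀^j·(1−p₀)^(n−j); p = Σ P(X=j) over j with P(X=j) ≤ P(X=1)
p-value (two-sided) = 0.31172
At α=0.01: p ≥ α → fail to reject H₀

reject H₀: no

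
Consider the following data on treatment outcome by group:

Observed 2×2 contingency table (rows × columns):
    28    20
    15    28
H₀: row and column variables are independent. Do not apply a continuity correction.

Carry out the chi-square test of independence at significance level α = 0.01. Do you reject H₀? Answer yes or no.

Row totals [48, 43], col totals [43, 48], n=91
χ² = (28−22.68)²/22.68 + (20−25.32)²/25.32 + (15−20.32)²/20.32 + (28−22.68)²/22.68 = 5.0039
df = 1
p-value (upper-tail) = 0.02529
At α=0.01: p ≥ α → fail to reject H₀

reject H₀: no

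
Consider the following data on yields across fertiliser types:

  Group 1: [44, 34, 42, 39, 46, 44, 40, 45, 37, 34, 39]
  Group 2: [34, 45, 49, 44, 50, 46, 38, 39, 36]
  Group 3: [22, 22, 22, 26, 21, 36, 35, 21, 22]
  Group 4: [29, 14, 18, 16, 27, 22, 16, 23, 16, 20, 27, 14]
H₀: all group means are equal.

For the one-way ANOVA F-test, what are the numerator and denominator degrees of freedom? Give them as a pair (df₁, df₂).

k = 4 groups, N = 41 total
df = (k−1, N−k) = (4−1, 41−4) = (3, 37)

degrees of freedom = [3, 37]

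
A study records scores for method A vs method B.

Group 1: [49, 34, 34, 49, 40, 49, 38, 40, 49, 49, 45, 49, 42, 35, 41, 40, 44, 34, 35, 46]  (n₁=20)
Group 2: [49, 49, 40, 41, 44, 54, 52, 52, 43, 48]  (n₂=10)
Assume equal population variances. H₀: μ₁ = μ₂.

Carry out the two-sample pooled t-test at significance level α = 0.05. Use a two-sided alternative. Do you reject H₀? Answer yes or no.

reject H₀: yes

x̄₁=42.100, s₁=5.812, n₁=20
x̄₂=47.200, s₂=4.917, n₂=10
s_p² = [19·5.812² + 9·4.917²]/28 = 30.6929
SE = √(s_p²·(1/20+1/10)) = 2.1457
t = (42.100−47.200)/2.1457 = -2.3769
df = 28
p-value (two-sided) = 0.02453
At α=0.05: p < α → reject H₀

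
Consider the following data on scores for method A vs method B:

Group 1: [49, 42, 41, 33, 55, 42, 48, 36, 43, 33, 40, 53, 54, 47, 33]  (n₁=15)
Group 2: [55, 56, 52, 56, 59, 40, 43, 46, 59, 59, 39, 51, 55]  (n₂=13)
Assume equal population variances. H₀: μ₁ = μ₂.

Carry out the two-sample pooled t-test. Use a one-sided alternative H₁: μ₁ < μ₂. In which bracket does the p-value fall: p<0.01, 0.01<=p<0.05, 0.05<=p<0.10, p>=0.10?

x̄₁=43.267, s₁=7.583, n₁=15
x̄₂=51.538, s₂=7.218, n₂=13
s_p² = [14·7.583² + 12·7.218²]/26 = 55.0063
SE = √(s_p²·(1/15+1/13)) = 2.8104
t = (43.267−51.538)/2.8104 = -2.9433
df = 26
p-value (one-sided, H₁ less) = 0.00338
→ bracket: p<0.01

p-value bracket: p<0.01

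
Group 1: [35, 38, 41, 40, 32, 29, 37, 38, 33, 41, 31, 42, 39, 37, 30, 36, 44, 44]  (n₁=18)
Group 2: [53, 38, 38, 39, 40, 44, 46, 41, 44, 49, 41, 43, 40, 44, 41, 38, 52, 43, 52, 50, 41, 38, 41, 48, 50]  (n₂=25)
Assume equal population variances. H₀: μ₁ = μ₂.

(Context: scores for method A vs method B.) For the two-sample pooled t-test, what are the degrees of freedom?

degrees of freedom = 41

df = n₁ + n₂ − 2 = 18 + 25 − 2 = 41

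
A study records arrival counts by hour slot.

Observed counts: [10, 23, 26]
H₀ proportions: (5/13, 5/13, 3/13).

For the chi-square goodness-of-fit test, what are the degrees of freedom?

degrees of freedom = 2

df = k − 1 = 3 − 1 = 2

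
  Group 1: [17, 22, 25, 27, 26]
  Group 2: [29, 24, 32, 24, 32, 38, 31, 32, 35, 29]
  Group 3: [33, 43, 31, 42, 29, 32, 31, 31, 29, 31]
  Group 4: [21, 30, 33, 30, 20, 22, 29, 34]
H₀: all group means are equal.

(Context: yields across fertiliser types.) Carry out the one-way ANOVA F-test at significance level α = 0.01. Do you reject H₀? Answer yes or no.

Group means [23.40, 30.60, 33.20, 27.38], grand mean 29.515
SSB = Σnᵢ(x̄ᵢ−x̄)² = 371.167; SSW = ΣΣ(x−x̄ᵢ)² = 683.075
MSB = 371.167/3 = 123.7225; MSW = 683.075/29 = 23.5543
F = MSB/MSW = 5.2526
df = (3, 29)
p-value (upper-tail) = 0.00511
At α=0.01: p < α → reject H₀

reject H₀: yes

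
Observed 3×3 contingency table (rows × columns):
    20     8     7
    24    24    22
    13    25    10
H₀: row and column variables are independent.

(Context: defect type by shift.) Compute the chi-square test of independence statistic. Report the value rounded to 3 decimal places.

Row totals [35, 70, 48], col totals [57, 57, 39], n=153
χ² = (20−13.04)²/13.04 + (8−13.04)²/13.04 + (7−8.92)²/8.92 + (24−26.08)²/26.08 + (24−26.08)²/26.08 + (22−17.84)²/17.84 + (13−17.88)²/17.88 + (25−17.88)²/17.88 + (10−12.24)²/12.24 = 11.9514
df = 4

test statistic = 11.951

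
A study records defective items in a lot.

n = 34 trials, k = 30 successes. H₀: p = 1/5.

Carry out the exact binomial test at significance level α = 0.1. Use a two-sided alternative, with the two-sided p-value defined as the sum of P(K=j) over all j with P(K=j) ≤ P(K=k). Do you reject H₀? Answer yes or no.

Exact binomial: n=34, k=30, p₀=1/5=0.2000
P(X=j) = C(n,j)·p₀^j·(1−p₀)^(n−j); p = Σ P(X=j) over j with P(X=j) ≤ P(X=30)
p-value (two-sided) = 0.00000
At α=0.1: p < α → reject H₀

reject H₀: yes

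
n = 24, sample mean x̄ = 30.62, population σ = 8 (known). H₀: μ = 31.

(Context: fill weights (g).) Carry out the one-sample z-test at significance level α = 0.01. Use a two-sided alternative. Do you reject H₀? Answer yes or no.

reject H₀: no

SE = σ/√n = 8/√24 = 1.6330
z = (x̄−μ₀)/SE = (30.62−31)/1.6330 = -0.2327
p-value (two-sided) = 0.81599
At α=0.01: p ≥ α → fail to reject H₀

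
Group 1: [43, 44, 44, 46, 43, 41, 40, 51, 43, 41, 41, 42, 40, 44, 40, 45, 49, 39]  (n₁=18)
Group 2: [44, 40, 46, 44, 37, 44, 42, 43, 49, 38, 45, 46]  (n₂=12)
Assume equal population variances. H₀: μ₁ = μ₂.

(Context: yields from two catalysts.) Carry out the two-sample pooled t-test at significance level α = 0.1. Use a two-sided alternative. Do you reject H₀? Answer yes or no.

x̄₁=43.111, s₁=3.179, n₁=18
x̄₂=43.167, s₂=3.460, n₂=12
s_p² = [17·3.179² + 11·3.460²]/28 = 10.8373
SE = √(s_p²·(1/18+1/12)) = 1.2269
t = (43.111−43.167)/1.2269 = -0.0453
df = 28
p-value (two-sided) = 0.96420
At α=0.1: p ≥ α → fail to reject H₀

reject H₀: no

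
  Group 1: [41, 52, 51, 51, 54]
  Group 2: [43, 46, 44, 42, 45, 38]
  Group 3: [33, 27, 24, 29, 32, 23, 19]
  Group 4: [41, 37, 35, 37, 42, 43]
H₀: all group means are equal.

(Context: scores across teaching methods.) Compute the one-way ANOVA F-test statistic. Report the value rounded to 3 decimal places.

Group means [49.80, 43.00, 26.71, 39.17], grand mean 38.708
SSB = Σnᵢ(x̄ᵢ−x̄)² = 1733.896; SSW = ΣΣ(x−x̄ᵢ)² = 349.062
MSB = 1733.896/3 = 577.9655; MSW = 349.062/20 = 17.4531
F = MSB/MSW = 33.1154
df = (3, 20)

test statistic = 33.115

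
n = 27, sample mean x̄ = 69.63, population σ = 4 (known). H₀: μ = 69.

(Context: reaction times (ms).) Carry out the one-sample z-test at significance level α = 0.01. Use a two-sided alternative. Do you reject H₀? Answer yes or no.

SE = σ/√n = 4/√27 = 0.7698
z = (x̄−μ₀)/SE = (69.63−69)/0.7698 = 0.8184
p-value (two-sided) = 0.41313
At α=0.01: p ≥ α → fail to reject H₀

reject H₀: no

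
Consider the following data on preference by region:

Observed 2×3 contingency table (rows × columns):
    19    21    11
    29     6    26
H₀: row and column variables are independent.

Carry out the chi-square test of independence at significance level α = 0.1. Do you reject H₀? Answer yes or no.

reject H₀: yes

Row totals [51, 61], col totals [48, 27, 37], n=112
χ² = (19−21.86)²/21.86 + (21−12.29)²/12.29 + (11−16.85)²/16.85 + (29−26.14)²/26.14 + (6−14.71)²/14.71 + (26−20.15)²/20.15 = 15.7303
df = 2
p-value (upper-tail) = 0.00038
At α=0.1: p < α → reject H₀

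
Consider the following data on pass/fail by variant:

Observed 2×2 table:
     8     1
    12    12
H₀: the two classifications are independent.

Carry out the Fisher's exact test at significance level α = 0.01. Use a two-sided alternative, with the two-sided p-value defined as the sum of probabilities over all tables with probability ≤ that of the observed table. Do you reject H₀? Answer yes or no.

Margins: r₁=9, r₂=24, c₁=20, c₂=13, n=33
p_obs = C(9,8)·C(24,12)/C(33,20); sum pmf over tables with pmf ≤ p_obs
p-value (two-sided) = 0.05596
At α=0.01: p ≥ α → fail to reject H₀

reject H₀: no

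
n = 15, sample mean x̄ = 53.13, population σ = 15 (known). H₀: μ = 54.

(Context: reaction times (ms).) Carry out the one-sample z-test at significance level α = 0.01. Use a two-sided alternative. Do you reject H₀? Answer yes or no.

SE = σ/√n = 15/√15 = 3.8730
z = (x̄−μ₀)/SE = (53.13−54)/3.8730 = -0.2246
p-value (two-sided) = 0.82226
At α=0.01: p ≥ α → fail to reject H₀

reject H₀: no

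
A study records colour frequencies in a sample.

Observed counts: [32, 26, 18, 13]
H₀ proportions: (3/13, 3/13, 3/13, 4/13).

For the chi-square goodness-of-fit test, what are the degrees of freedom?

df = k − 1 = 4 − 1 = 3

degrees of freedom = 3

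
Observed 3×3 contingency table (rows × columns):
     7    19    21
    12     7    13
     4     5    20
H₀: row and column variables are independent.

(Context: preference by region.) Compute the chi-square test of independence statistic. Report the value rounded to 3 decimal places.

Row totals [47, 32, 29], col totals [23, 31, 54], n=108
χ² = (7−10.01)²/10.01 + (19−13.49)²/13.49 + (21−23.50)²/23.50 + (12−6.81)²/6.81 + (7−9.19)²/9.19 + (13−16.00)²/16.00 + (4−6.18)²/6.18 + (5−8.32)²/8.32 + (20−14.50)²/14.50 = 12.6284
df = 4

test statistic = 12.628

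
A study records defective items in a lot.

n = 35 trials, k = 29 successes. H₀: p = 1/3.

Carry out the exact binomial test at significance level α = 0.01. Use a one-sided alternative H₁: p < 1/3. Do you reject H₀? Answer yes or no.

reject H₀: no

Exact binomial: n=35, k=29, p₀=1/3=0.3333
P(X≤29) from Σ C(n,i)·p₀^i·(1−p₀)^(n−i)
p-value (one-sided, H₁ less) = 1.00000
At α=0.01: p ≥ α → fail to reject H₀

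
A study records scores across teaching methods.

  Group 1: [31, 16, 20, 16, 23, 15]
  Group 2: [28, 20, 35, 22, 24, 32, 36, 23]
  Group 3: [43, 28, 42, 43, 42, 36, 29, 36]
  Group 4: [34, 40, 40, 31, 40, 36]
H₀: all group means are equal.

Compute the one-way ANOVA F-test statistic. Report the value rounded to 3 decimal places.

Group means [20.17, 27.50, 37.38, 36.83], grand mean 30.750
SSB = Σnᵢ(x̄ᵢ−x̄)² = 1329.708; SSW = ΣΣ(x−x̄ᵢ)² = 795.542
MSB = 1329.708/3 = 443.2361; MSW = 795.542/24 = 33.1476
F = MSB/MSW = 13.3716
df = (3, 24)

test statistic = 13.372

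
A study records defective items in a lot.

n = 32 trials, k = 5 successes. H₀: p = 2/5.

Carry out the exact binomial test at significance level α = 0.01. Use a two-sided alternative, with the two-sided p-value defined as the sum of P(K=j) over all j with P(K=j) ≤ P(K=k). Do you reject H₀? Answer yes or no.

Exact binomial: n=32, k=5, p₀=2/5=0.4000
P(X=j) = C(n,j)·p₀^j·(1−p₀)^(n−j); p = Σ P(X=j) over j with P(X=j) ≤ P(X=5)
p-value (two-sided) = 0.00582
At α=0.01: p < α → reject H₀

reject H₀: yes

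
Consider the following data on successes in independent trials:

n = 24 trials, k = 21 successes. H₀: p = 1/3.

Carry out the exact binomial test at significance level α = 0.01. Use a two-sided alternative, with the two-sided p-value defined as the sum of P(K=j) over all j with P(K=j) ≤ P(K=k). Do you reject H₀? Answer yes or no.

Exact binomial: n=24, k=21, p₀=1/3=0.3333
P(X=j) = C(n,j)·p₀^j·(1−p₀)^(n−j); p = Σ P(X=j) over j with P(X=j) ≤ P(X=21)
p-value (two-sided) = 0.00000
At α=0.01: p < α → reject H₀

reject H₀: yes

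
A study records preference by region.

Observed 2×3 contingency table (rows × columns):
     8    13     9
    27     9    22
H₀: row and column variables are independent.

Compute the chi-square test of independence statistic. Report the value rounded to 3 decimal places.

Row totals [30, 58], col totals [35, 22, 31], n=88
χ² = (8−11.93)²/11.93 + (13−7.50)²/7.50 + (9−10.57)²/10.57 + (27−23.07)²/23.07 + (9−14.50)²/14.50 + (22−20.43)²/20.43 = 8.4384
df = 2

test statistic = 8.438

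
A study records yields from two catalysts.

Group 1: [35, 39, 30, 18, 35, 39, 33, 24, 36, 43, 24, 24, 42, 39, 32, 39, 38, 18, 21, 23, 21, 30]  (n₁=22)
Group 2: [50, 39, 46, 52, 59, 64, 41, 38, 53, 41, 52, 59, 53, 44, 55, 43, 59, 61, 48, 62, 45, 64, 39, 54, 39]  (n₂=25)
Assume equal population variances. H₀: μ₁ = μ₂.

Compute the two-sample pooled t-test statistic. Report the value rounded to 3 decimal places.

x̄₁=31.045, s₁=8.115, n₁=22
x̄₂=50.400, s₂=8.568, n₂=25
s_p² = [21·8.115² + 24·8.568²]/45 = 69.8879
SE = √(s_p²·(1/22+1/25)) = 2.4438
t = (31.045−50.400)/2.4438 = -7.9198
df = 45

test statistic = -7.920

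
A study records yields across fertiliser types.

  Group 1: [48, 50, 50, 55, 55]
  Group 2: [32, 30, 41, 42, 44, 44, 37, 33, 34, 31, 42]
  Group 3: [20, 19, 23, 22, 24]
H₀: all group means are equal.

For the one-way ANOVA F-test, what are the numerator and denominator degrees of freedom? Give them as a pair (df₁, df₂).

k = 3 groups, N = 21 total
df = (k−1, N−k) = (3−1, 21−3) = (2, 18)

degrees of freedom = [2, 18]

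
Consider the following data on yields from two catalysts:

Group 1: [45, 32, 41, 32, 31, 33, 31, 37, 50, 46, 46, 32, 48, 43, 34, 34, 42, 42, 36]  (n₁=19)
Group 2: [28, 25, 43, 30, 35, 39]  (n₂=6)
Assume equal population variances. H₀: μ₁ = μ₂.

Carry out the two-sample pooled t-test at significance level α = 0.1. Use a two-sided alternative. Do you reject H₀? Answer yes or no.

x̄₁=38.684, s₁=6.438, n₁=19
x̄₂=33.333, s₂=6.890, n₂=6
s_p² = [18·6.438² + 5·6.890²]/23 = 42.7582
SE = √(s_p²·(1/19+1/6)) = 3.0622
t = (38.684−33.333)/3.0622 = 1.7474
df = 23
p-value (two-sided) = 0.09390
At α=0.1: p < α → reject H₀

reject H₀: yes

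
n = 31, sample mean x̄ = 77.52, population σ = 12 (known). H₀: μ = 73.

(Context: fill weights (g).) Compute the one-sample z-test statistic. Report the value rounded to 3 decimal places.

test statistic = 2.097

SE = σ/√n = 12/√31 = 2.1553
z = (x̄−μ₀)/SE = (77.52−73)/2.1553 = 2.0972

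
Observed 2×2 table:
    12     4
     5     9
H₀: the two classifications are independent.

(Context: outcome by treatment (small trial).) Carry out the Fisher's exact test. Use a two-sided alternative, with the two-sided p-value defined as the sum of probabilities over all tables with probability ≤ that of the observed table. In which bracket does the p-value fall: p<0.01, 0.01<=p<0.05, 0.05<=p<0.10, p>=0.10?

Margins: r₁=16, r₂=14, c₁=17, c₂=13, n=30
p_obs = C(16,12)·C(14,5)/C(30,17); sum pmf over tables with pmf ≤ p_obs
p-value (two-sided) = 0.06336
→ bracket: 0.05<=p<0.10

p-value bracket: 0.05<=p<0.10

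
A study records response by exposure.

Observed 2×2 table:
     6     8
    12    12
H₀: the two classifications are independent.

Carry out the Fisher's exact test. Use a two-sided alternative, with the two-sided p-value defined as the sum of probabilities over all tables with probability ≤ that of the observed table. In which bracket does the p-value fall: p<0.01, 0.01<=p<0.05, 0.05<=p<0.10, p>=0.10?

Margins: r₁=14, r₂=24, c₁=18, c₂=20, n=38
p_obs = C(14,6)·C(24,12)/C(38,18); sum pmf over tables with pmf ≤ p_obs
p-value (two-sided) = 0.74487
→ bracket: p>=0.10

p-value bracket: p>=0.10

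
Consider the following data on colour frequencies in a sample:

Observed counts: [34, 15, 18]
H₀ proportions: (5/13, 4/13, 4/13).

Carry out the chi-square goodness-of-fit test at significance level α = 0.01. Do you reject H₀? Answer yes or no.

n = 67; E_i = n·p_i = [25.77, 20.62, 20.62]
χ² = (34−25.77)²/25.77 + (15−20.62)²/20.62 + (18−20.62)²/20.62 = 4.4903
df = 2
p-value (upper-tail) = 0.10591
At α=0.01: p ≥ α → fail to reject H₀

reject H₀: no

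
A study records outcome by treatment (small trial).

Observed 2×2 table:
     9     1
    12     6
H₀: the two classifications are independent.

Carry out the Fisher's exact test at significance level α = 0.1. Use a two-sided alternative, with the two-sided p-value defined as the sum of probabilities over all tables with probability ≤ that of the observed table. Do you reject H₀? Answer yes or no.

Margins: r₁=10, r₂=18, c₁=21, c₂=7, n=28
p_obs = C(10,9)·C(18,12)/C(28,21); sum pmf over tables with pmf ≤ p_obs
p-value (two-sided) = 0.36424
At α=0.1: p ≥ α → fail to reject H₀

reject H₀: no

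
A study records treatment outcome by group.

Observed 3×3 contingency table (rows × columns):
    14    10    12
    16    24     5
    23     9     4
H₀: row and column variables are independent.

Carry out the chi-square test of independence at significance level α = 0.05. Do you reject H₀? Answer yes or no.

Row totals [36, 45, 36], col totals [53, 43, 21], n=117
χ² = (14−16.31)²/16.31 + (10−13.23)²/13.23 + (12−6.46)²/6.46 + (16−20.38)²/20.38 + (24−16.54)²/16.54 + (5−8.08)²/8.08 + (23−16.31)²/16.31 + (9−13.23)²/13.23 + (4−6.46)²/6.46 = 16.3813
df = 4
p-value (upper-tail) = 0.00255
At α=0.05: p < α → reject H₀

reject H₀: yes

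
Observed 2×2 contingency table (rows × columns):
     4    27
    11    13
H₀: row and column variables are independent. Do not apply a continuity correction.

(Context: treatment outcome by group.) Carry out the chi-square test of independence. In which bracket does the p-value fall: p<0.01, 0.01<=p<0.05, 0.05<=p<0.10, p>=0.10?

p-value bracket: p<0.01

Row totals [31, 24], col totals [15, 40], n=55
χ² = (4−8.45)²/8.45 + (27−22.55)²/22.55 + (11−6.55)²/6.55 + (13−17.45)²/17.45 = 7.3956
df = 1
p-value (upper-tail) = 0.00654
→ bracket: p<0.01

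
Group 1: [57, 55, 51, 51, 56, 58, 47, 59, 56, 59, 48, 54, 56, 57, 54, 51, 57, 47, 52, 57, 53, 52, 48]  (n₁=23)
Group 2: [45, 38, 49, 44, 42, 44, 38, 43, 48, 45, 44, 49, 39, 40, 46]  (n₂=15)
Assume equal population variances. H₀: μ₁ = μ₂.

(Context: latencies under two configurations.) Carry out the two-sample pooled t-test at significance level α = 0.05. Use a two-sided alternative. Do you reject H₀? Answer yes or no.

reject H₀: yes

x̄₁=53.696, s₁=3.807, n₁=23
x̄₂=43.600, s₂=3.661, n₂=15
s_p² = [22·3.807² + 14·3.661²]/36 = 14.0686
SE = √(s_p²·(1/23+1/15)) = 1.2448
t = (53.696−43.600)/1.2448 = 8.1101
df = 36
p-value (two-sided) = 0.00000
At α=0.05: p < α → reject H₀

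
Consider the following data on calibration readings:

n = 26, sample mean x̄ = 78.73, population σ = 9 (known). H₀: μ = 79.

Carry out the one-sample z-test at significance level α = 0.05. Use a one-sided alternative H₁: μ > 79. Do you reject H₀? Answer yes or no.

reject H₀: no

SE = σ/√n = 9/√26 = 1.7650
z = (x̄−μ₀)/SE = (78.73−79)/1.7650 = -0.1530
p-value (one-sided, H₁ greater) = 0.56079
At α=0.05: p ≥ α → fail to reject H₀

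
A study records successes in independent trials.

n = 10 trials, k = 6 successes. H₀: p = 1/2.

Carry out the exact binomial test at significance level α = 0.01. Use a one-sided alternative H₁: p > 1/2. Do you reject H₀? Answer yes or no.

Exact binomial: n=10, k=6, p₀=1/2=0.5000
P(X≥6) from Σ C(n,i)·p₀^i·(1−p₀)^(n−i)
p-value (one-sided, H₁ greater) = 0.37695
At α=0.01: p ≥ α → fail to reject H₀

reject H₀: no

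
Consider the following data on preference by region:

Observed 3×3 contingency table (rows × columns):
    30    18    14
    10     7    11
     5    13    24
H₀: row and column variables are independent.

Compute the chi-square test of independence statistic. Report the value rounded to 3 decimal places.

test statistic = 18.114

Row totals [62, 28, 42], col totals [45, 38, 49], n=132
χ² = (30−21.14)²/21.14 + (18−17.85)²/17.85 + (14−23.02)²/23.02 + (10−9.55)²/9.55 + (7−8.06)²/8.06 + (11−10.39)²/10.39 + (5−14.32)²/14.32 + (13−12.09)²/12.09 + (24−15.59)²/15.59 = 18.1142
df = 4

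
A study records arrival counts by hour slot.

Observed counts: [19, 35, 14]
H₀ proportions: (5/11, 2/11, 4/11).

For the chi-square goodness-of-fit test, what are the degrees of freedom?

df = k − 1 = 3 − 1 = 2

degrees of freedom = 2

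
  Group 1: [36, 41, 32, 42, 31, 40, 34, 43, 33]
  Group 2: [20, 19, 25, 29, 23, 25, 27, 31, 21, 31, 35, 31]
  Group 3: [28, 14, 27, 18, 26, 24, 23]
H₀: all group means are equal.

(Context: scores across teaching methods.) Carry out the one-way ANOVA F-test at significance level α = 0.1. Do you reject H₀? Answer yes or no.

reject H₀: yes

Group means [36.89, 26.42, 22.86], grand mean 28.893
SSB = Σnᵢ(x̄ᵢ−x̄)² = 904.016; SSW = ΣΣ(x−x̄ᵢ)² = 614.663
MSB = 904.016/2 = 452.0079; MSW = 614.663/25 = 24.5865
F = MSB/MSW = 18.3844
df = (2, 25)
p-value (upper-tail) = 0.00001
At α=0.1: p < α → reject H₀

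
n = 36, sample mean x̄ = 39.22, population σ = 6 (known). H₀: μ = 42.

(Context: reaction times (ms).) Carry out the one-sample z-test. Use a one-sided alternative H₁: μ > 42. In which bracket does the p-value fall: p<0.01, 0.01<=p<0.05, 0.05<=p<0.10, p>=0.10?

SE = σ/√n = 6/√36 = 1.0000
z = (x̄−μ₀)/SE = (39.22−42)/1.0000 = -2.7800
p-value (one-sided, H₁ greater) = 0.99728
→ bracket: p>=0.10

p-value bracket: p>=0.10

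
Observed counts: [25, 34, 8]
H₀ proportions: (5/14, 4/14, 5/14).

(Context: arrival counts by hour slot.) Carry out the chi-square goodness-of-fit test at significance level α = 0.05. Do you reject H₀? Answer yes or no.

n = 67; E_i = n·p_i = [23.93, 19.14, 23.93]
χ² = (25−23.93)²/23.93 + (34−19.14)²/19.14 + (8−23.93)²/23.93 = 22.1821
df = 2
p-value (upper-tail) = 0.00002
At α=0.05: p < α → reject H₀

reject H₀: yes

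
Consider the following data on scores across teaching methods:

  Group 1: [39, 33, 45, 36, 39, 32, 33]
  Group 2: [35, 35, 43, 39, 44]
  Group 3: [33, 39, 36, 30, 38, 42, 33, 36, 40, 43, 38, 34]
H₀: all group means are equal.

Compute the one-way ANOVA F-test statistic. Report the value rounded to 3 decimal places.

test statistic = 0.655

Group means [36.71, 39.20, 36.83], grand mean 37.292
SSB = Σnᵢ(x̄ᵢ−x̄)² = 23.063; SSW = ΣΣ(x−x̄ᵢ)² = 369.895
MSB = 23.063/2 = 11.5315; MSW = 369.895/21 = 17.6141
F = MSB/MSW = 0.6547
df = (2, 21)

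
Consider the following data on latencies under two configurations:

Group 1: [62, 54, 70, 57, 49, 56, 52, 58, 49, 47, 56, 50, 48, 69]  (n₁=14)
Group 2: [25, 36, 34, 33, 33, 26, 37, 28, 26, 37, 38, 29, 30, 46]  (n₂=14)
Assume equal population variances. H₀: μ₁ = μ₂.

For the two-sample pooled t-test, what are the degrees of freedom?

degrees of freedom = 26

df = n₁ + n₂ − 2 = 14 + 14 − 2 = 26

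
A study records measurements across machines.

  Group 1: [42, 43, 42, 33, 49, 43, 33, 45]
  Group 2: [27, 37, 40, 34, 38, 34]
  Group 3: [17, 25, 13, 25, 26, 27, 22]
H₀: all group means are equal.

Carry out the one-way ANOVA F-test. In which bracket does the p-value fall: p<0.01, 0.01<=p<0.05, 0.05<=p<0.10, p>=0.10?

Group means [41.25, 35.00, 22.14], grand mean 33.095
SSB = Σnᵢ(x̄ᵢ−x̄)² = 1393.452; SSW = ΣΣ(x−x̄ᵢ)² = 486.357
MSB = 1393.452/2 = 696.7262; MSW = 486.357/18 = 27.0198
F = MSB/MSW = 25.7857
df = (2, 18)
p-value (upper-tail) = 0.00001
→ bracket: p<0.01

p-value bracket: p<0.01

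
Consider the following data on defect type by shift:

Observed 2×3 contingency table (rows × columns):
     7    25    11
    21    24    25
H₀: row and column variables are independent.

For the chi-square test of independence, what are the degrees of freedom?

df = (r−1)(c−1) = (2−1)·(3−1) = 2

degrees of freedom = 2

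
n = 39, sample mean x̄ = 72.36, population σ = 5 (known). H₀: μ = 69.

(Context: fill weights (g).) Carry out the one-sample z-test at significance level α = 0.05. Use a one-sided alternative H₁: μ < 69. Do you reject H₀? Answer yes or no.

reject H₀: no

SE = σ/√n = 5/√39 = 0.8006
z = (x̄−μ₀)/SE = (72.36−69)/0.8006 = 4.1966
p-value (one-sided, H₁ less) = 0.99999
At α=0.05: p ≥ α → fail to reject H₀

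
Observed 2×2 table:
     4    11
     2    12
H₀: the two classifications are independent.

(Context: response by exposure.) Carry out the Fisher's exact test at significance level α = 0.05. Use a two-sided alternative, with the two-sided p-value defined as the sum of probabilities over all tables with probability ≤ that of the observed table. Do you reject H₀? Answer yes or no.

Margins: r₁=15, r₂=14, c₁=6, c₂=23, n=29
p_obs = C(15,4)·C(14,2)/C(29,6); sum pmf over tables with pmf ≤ p_obs
p-value (two-sided) = 0.65134
At α=0.05: p ≥ α → fail to reject H₀

reject H₀: no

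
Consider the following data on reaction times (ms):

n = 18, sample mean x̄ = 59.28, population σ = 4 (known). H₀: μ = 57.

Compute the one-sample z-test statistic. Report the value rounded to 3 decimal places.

test statistic = 2.418

SE = σ/√n = 4/√18 = 0.9428
z = (x̄−μ₀)/SE = (59.28−57)/0.9428 = 2.4183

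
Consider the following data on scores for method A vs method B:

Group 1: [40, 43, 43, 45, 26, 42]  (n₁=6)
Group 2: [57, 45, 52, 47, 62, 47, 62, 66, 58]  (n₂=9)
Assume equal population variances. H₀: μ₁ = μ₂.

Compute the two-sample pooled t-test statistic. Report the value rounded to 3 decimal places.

test statistic = -3.918

x̄₁=39.833, s₁=6.969, n₁=6
x̄₂=55.111, s₂=7.656, n₂=9
s_p² = [5·6.969² + 8·7.656²]/13 = 54.7479
SE = √(s_p²·(1/6+1/9)) = 3.8997
t = (39.833−55.111)/3.8997 = -3.9177
df = 13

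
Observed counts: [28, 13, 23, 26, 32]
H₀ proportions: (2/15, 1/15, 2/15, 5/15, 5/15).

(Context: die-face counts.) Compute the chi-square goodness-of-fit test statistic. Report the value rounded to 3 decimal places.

n = 122; E_i = n·p_i = [16.27, 8.13, 16.27, 40.67, 40.67]
χ² = (28−16.27)²/16.27 + (13−8.13)²/8.13 + (23−16.27)²/16.27 + (26−40.67)²/40.67 + (32−40.67)²/40.67 = 21.2992
df = 4

test statistic = 21.299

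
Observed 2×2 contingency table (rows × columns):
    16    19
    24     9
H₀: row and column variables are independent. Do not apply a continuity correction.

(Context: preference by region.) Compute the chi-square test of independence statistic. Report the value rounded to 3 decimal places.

test statistic = 5.117

Row totals [35, 33], col totals [40, 28], n=68
χ² = (16−20.59)²/20.59 + (19−14.41)²/14.41 + (24−19.41)²/19.41 + (9−13.59)²/13.59 = 5.1170
df = 1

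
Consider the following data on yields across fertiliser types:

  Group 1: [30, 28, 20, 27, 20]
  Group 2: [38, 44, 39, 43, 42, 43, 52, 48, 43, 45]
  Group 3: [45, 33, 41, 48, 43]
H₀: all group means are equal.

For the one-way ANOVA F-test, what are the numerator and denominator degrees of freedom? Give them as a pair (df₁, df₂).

degrees of freedom = [2, 17]

k = 3 groups, N = 20 total
df = (k−1, N−k) = (3−1, 20−3) = (2, 17)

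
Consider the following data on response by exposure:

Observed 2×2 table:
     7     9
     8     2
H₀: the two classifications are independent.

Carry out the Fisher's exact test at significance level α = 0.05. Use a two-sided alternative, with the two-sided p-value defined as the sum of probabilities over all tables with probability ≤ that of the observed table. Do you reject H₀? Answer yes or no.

Margins: r₁=16, r₂=10, c₁=15, c₂=11, n=26
p_obs = C(16,7)·C(10,8)/C(26,15); sum pmf over tables with pmf ≤ p_obs
p-value (two-sided) = 0.10925
At α=0.05: p ≥ α → fail to reject H₀

reject H₀: no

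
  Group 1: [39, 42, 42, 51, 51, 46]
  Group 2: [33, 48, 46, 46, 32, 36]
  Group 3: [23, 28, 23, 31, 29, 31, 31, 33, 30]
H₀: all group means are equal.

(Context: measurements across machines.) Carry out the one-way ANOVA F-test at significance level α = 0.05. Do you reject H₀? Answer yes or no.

Group means [45.17, 40.17, 28.78], grand mean 36.714
SSB = Σnᵢ(x̄ᵢ−x̄)² = 1067.063; SSW = ΣΣ(x−x̄ᵢ)² = 493.222
MSB = 1067.063/2 = 533.5317; MSW = 493.222/18 = 27.4012
F = MSB/MSW = 19.4711
df = (2, 18)
p-value (upper-tail) = 0.00003
At α=0.05: p < α → reject H₀

reject H₀: yes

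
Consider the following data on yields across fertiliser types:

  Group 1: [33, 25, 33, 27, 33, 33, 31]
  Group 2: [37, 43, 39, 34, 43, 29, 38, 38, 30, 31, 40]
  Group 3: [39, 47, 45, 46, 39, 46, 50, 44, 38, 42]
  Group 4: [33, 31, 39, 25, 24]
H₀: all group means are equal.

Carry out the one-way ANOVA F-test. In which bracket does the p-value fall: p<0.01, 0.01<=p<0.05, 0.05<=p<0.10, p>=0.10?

p-value bracket: p<0.01

Group means [30.71, 36.55, 43.60, 30.40], grand mean 36.515
SSB = Σnᵢ(x̄ᵢ−x̄)² = 924.487; SSW = ΣΣ(x−x̄ᵢ)² = 603.756
MSB = 924.487/3 = 308.1622; MSW = 603.756/29 = 20.8192
F = MSB/MSW = 14.8019
df = (3, 29)
p-value (upper-tail) = 0.00000
→ bracket: p<0.01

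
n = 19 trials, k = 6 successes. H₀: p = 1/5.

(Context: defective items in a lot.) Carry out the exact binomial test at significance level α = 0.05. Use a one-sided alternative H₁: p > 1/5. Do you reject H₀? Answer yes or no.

Exact binomial: n=19, k=6, p₀=1/5=0.2000
P(X≥6) from Σ C(n,i)·p₀^i·(1−p₀)^(n−i)
p-value (one-sided, H₁ greater) = 0.16306
At α=0.05: p ≥ α → fail to reject H₀

reject H₀: no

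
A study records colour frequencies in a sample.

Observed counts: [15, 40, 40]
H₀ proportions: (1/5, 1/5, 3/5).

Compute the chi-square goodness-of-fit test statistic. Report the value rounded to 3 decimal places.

n = 95; E_i = n·p_i = [19.00, 19.00, 57.00]
χ² = (15−19.00)²/19.00 + (40−19.00)²/19.00 + (40−57.00)²/57.00 = 29.1228
df = 2

test statistic = 29.123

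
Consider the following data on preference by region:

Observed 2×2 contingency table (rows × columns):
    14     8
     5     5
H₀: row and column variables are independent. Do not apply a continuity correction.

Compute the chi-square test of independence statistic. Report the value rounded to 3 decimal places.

test statistic = 0.530

Row totals [22, 10], col totals [19, 13], n=32
χ² = (14−13.06)²/13.06 + (8−8.94)²/8.94 + (5−5.94)²/5.94 + (5−4.06)²/4.06 = 0.5300
df = 1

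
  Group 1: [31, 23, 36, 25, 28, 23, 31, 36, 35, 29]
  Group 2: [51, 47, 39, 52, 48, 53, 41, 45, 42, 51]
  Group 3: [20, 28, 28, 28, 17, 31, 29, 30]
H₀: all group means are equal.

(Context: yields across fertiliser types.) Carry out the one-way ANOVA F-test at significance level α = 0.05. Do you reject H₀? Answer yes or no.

Group means [29.70, 46.90, 26.38], grand mean 34.893
SSB = Σnᵢ(x̄ᵢ−x̄)² = 2291.804; SSW = ΣΣ(x−x̄ᵢ)² = 626.875
MSB = 2291.804/2 = 1145.9018; MSW = 626.875/25 = 25.0750
F = MSB/MSW = 45.6990
df = (2, 25)
p-value (upper-tail) = 0.00000
At α=0.05: p < α → reject H₀

reject H₀: yes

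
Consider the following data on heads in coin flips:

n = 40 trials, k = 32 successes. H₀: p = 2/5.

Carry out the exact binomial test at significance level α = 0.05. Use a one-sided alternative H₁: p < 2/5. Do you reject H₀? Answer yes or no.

Exact binomial: n=40, k=32, p₀=2/5=0.4000
P(X≤32) from Σ C(n,i)·p₀^i·(1−p₀)^(n−i)
p-value (one-sided, H₁ less) = 1.00000
At α=0.05: p ≥ α → fail to reject H₀

reject H₀: no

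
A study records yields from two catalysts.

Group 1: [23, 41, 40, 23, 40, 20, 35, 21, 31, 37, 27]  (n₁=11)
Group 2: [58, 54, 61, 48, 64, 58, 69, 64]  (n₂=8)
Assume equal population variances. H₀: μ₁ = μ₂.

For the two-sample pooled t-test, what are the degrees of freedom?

df = n₁ + n₂ − 2 = 11 + 8 − 2 = 17

degrees of freedom = 17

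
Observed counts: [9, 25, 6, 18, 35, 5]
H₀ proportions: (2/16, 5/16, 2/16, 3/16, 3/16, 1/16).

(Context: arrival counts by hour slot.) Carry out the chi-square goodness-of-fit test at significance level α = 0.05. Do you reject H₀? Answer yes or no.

n = 98; E_i = n·p_i = [12.25, 30.62, 12.25, 18.38, 18.38, 6.12]
χ² = (9−12.25)²/12.25 + (25−30.62)²/30.62 + (6−12.25)²/12.25 + (18−18.38)²/18.38 + (35−18.38)²/18.38 + (5−6.12)²/6.12 = 20.3401
df = 5
p-value (upper-tail) = 0.00108
At α=0.05: p < α → reject H₀

reject H₀: yes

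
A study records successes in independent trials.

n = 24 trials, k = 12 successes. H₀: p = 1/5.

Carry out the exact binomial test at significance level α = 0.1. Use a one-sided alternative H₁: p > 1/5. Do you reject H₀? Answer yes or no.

reject H₀: yes

Exact binomial: n=24, k=12, p₀=1/5=0.2000
P(X≥12) from Σ C(n,i)·p₀^i·(1−p₀)^(n−i)
p-value (one-sided, H₁ greater) = 0.00098
At α=0.1: p < α → reject H₀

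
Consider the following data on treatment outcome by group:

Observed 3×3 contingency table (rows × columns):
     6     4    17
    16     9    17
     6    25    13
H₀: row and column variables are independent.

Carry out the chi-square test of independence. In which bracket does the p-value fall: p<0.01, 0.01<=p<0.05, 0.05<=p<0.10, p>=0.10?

Row totals [27, 42, 44], col totals [28, 38, 47], n=113
χ² = (6−6.69)²/6.69 + (4−9.08)²/9.08 + (17−11.23)²/11.23 + (16−10.41)²/10.41 + (9−14.12)²/14.12 + (17−17.47)²/17.47 + (6−10.90)²/10.90 + (25−14.80)²/14.80 + (13−18.30)²/18.30 = 21.5310
df = 4
p-value (upper-tail) = 0.00025
→ bracket: p<0.01

p-value bracket: p<0.01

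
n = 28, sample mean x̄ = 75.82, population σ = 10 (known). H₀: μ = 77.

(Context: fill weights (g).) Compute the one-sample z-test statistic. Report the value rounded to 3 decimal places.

SE = σ/√n = 10/√28 = 1.8898
z = (x̄−μ₀)/SE = (75.82−77)/1.8898 = -0.6244

test statistic = -0.624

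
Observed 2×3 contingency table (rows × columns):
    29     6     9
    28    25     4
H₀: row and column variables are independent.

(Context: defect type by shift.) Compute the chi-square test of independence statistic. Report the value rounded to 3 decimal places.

test statistic = 12.113

Row totals [44, 57], col totals [57, 31, 13], n=101
χ² = (29−24.83)²/24.83 + (6−13.50)²/13.50 + (9−5.66)²/5.66 + (28−32.17)²/32.17 + (25−17.50)²/17.50 + (4−7.34)²/7.34 = 12.1132
df = 2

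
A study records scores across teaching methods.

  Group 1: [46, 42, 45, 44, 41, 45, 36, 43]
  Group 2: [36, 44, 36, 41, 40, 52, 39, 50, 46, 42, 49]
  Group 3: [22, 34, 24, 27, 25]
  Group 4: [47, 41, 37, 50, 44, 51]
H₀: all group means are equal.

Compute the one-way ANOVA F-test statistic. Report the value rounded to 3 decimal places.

test statistic = 17.647

Group means [42.75, 43.18, 26.40, 45.00], grand mean 40.633
SSB = Σnᵢ(x̄ᵢ−x̄)² = 1234.630; SSW = ΣΣ(x−x̄ᵢ)² = 606.336
MSB = 1234.630/3 = 411.5434; MSW = 606.336/26 = 23.3206
F = MSB/MSW = 17.6472
df = (3, 26)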